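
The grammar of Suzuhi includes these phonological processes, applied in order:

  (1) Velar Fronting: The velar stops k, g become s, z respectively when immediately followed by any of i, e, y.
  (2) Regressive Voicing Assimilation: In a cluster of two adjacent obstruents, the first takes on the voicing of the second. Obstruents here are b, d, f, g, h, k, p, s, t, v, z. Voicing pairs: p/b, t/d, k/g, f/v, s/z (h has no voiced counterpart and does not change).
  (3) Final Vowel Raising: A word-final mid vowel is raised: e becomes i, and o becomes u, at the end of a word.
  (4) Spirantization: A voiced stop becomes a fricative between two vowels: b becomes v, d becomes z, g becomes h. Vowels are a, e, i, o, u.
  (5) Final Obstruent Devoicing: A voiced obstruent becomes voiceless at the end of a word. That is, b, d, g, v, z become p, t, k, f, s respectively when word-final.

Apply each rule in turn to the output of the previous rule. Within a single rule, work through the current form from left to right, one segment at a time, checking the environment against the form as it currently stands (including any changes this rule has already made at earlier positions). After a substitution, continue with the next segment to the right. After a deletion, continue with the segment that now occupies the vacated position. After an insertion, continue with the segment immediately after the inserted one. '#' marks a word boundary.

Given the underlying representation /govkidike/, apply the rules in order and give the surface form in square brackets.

(1) Velar Fronting: [govkidike] → [govsidise]
(2) Regressive Voicing Assimilation: [govsidise] → [gofsidise]
(3) Final Vowel Raising: [gofsidise] → [gofsidisi]
(4) Spirantization: [gofsidisi] → [gofsizisi]
(5) Final Obstruent Devoicing: no change — [gofsizisi]

[gofsizisi]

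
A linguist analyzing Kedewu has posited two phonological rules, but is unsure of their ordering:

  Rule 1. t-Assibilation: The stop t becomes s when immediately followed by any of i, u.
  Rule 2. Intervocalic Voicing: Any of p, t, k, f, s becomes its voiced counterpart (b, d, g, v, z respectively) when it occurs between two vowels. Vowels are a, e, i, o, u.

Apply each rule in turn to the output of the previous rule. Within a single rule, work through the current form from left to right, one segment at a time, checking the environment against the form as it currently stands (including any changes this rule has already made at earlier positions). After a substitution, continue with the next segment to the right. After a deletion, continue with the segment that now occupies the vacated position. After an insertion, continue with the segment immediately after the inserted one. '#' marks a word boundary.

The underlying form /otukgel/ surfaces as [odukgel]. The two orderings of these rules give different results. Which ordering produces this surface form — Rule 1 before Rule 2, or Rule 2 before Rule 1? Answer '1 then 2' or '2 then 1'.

2 then 1

Order 1 then 2:
  1 t-Assibilation: [otukgel] → [osukgel]
  2 Intervocalic Voicing: [osukgel] → [ozukgel]
  result: [ozukgel]
Order 2 then 1:
  2 Intervocalic Voicing: [otukgel] → [odukgel]
  1 t-Assibilation: no change — [odukgel]
  result: [odukgel]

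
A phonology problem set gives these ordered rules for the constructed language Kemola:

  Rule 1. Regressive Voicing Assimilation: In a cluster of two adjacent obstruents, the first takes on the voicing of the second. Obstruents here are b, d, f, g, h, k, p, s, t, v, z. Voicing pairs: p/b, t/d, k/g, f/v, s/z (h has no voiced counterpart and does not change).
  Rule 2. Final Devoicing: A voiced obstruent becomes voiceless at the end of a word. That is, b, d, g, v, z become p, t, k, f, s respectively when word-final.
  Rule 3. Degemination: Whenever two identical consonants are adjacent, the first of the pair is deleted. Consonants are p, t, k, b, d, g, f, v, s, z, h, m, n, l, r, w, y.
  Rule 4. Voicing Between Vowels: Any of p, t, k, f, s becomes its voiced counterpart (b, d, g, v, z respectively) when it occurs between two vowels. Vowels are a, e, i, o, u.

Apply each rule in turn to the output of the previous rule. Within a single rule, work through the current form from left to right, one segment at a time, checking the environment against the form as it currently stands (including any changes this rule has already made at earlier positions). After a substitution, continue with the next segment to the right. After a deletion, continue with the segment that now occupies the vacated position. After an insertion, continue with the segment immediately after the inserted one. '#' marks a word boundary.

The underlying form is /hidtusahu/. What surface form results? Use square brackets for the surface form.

[hiduzahu]

Rule 1 Regressive Voicing Assimilation: [hidtusahu] → [hittusahu]
Rule 2 Final Devoicing: no change — [hittusahu]
Rule 3 Degemination: [hittusahu] → [hitusahu]
Rule 4 Voicing Between Vowels: [hitusahu] → [hiduzahu]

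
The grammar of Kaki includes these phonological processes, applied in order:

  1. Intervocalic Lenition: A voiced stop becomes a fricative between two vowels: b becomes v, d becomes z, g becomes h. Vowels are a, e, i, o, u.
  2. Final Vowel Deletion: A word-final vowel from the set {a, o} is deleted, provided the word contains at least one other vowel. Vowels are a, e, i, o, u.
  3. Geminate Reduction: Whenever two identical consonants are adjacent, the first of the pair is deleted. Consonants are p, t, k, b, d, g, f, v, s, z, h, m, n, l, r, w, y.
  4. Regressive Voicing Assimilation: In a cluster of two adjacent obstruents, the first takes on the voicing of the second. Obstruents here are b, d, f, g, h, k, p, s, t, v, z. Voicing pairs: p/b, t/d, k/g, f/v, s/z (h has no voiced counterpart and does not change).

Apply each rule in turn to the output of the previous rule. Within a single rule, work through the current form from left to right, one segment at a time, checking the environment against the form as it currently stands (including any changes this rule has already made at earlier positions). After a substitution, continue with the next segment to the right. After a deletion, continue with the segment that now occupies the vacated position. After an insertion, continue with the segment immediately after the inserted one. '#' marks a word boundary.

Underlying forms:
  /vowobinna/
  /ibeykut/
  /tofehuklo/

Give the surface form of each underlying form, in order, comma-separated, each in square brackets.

/vowobinna/:
  1 Intervocalic Lenition: [vowobinna] → [vowovinna]
  2 Final Vowel Deletion: [vowovinna] → [vowovinn]
  3 Geminate Reduction: [vowovinn] → [vowovin]
  4 Regressive Voicing Assimilation: no change — [vowovin]
/ibeykut/:
  1 Intervocalic Lenition: [ibeykut] → [iveykut]
  2 Final Vowel Deletion: no change — [iveykut]
  3 Geminate Reduction: no change — [iveykut]
  4 Regressive Voicing Assimilation: no change — [iveykut]
/tofehuklo/:
  1 Intervocalic Lenition: no change — [tofehuklo]
  2 Final Vowel Deletion: [tofehuklo] → [tofehukl]
  3 Geminate Reduction: no change — [tofehukl]
  4 Regressive Voicing Assimilation: no change — [tofehukl]

[vowovin], [iveykut], [tofehukl]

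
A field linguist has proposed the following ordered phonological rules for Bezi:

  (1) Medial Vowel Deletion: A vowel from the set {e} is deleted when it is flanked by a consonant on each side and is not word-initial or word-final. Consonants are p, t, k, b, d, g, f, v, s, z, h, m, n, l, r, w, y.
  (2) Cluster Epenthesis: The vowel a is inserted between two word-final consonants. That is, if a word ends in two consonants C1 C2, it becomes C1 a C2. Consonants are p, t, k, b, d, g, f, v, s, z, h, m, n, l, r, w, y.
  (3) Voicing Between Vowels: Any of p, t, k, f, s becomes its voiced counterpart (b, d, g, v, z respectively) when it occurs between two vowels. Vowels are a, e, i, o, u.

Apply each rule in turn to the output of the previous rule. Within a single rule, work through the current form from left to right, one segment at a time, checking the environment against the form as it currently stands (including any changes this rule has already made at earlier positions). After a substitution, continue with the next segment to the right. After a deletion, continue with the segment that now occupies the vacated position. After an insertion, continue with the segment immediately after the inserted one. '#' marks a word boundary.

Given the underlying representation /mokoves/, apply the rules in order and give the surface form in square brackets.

[mogovas]

(1) Medial Vowel Deletion: [mokoves] → [mokovs]
(2) Cluster Epenthesis: [mokovs] → [mokovas]
(3) Voicing Between Vowels: [mokovas] → [mogovas]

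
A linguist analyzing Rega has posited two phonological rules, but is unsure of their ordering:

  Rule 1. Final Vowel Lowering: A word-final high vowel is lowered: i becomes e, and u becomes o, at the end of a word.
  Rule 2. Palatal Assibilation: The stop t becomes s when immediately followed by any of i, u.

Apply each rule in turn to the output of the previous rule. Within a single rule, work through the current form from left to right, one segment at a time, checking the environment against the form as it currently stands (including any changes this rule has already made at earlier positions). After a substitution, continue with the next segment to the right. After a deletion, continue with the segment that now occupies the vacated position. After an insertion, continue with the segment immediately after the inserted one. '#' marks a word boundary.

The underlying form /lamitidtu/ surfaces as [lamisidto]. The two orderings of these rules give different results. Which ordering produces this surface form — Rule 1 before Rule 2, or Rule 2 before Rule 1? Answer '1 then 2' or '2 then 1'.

Order 1 then 2:
  1 Final Vowel Lowering: [lamitidtu] → [lamitidto]
  2 Palatal Assibilation: [lamitidto] → [lamisidto]
  result: [lamisidto]
Order 2 then 1:
  2 Palatal Assibilation: [lamitidtu] → [lamisidsu]
  1 Final Vowel Lowering: [lamisidsu] → [lamisidso]
  result: [lamisidso]

1 then 2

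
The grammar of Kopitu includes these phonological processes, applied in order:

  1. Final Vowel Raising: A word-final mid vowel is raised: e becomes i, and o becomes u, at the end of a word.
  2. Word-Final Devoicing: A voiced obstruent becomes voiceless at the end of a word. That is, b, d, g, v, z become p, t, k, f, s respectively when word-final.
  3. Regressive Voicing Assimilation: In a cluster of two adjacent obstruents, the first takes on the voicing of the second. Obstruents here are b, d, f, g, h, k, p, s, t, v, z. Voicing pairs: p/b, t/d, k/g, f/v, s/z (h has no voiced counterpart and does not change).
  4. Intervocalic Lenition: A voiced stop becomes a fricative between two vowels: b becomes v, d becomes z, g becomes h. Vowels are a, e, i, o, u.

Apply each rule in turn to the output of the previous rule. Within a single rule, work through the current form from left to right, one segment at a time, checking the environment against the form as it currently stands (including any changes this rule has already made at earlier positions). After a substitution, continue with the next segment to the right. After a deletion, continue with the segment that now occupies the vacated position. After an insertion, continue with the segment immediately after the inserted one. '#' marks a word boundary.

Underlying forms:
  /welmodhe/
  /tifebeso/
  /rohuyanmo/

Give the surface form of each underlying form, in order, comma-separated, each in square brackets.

/welmodhe/:
  1 Final Vowel Raising: [welmodhe] → [welmodhi]
  2 Word-Final Devoicing: no change — [welmodhi]
  3 Regressive Voicing Assimilation: [welmodhi] → [welmothi]
  4 Intervocalic Lenition: no change — [welmothi]
/tifebeso/:
  1 Final Vowel Raising: [tifebeso] → [tifebesu]
  2 Word-Final Devoicing: no change — [tifebesu]
  3 Regressive Voicing Assimilation: no change — [tifebesu]
  4 Intervocalic Lenition: [tifebesu] → [tifevesu]
/rohuyanmo/:
  1 Final Vowel Raising: [rohuyanmo] → [rohuyanmu]
  2 Word-Final Devoicing: no change — [rohuyanmu]
  3 Regressive Voicing Assimilation: no change — [rohuyanmu]
  4 Intervocalic Lenition: no change — [rohuyanmu]

[welmothi], [tifevesu], [rohuyanmu]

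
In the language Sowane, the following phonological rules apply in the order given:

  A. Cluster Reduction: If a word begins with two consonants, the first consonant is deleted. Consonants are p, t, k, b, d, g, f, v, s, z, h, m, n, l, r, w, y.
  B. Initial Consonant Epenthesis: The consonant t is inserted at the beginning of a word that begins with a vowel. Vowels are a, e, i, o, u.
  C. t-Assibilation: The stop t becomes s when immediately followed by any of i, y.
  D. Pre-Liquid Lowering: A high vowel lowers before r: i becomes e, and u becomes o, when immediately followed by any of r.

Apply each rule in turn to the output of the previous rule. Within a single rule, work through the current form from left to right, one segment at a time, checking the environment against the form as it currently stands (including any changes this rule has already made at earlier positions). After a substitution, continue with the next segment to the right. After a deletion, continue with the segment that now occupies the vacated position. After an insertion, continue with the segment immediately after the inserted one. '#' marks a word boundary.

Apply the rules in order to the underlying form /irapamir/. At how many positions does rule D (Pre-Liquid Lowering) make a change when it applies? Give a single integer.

A Cluster Reduction: no change — [irapamir]
B Initial Consonant Epenthesis: [irapamir] → [tirapamir]
C t-Assibilation: [tirapamir] → [sirapamir]
D Pre-Liquid Lowering: [sirapamir] → [serapamer]
Rule D changed 2 position(s).

2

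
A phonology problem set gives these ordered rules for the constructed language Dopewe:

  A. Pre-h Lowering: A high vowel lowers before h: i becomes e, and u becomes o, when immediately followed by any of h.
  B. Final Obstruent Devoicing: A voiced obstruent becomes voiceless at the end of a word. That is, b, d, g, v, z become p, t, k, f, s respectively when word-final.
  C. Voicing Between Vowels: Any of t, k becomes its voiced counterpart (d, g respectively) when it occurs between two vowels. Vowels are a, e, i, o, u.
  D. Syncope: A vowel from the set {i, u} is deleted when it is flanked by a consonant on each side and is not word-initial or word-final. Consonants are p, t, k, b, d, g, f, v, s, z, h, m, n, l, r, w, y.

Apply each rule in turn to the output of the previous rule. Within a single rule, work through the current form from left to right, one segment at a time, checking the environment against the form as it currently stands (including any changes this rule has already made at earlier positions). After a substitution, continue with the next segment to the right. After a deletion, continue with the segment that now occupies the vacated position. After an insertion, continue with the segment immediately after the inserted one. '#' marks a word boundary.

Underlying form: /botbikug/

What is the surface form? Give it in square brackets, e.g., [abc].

A Pre-h Lowering: no change — [botbikug]
B Final Obstruent Devoicing: [botbikug] → [botbikuk]
C Voicing Between Vowels: [botbikuk] → [botbiguk]
D Syncope: [botbiguk] → [botbgk]

[botbgk]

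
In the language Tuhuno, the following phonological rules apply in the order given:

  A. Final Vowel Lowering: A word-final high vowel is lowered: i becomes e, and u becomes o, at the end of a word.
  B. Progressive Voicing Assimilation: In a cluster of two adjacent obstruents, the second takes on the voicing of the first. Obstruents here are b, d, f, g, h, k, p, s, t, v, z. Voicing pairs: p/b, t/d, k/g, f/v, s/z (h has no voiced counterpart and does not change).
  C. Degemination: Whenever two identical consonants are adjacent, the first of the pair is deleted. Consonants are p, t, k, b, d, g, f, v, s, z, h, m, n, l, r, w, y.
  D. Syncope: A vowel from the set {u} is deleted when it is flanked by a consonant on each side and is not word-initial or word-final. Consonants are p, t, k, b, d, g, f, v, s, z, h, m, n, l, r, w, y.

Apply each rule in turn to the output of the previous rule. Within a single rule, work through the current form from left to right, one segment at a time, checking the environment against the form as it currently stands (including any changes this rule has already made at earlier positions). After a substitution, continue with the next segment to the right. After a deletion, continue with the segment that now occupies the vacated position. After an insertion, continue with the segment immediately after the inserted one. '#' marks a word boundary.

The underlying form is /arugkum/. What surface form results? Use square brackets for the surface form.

A Final Vowel Lowering: no change — [arugkum]
B Progressive Voicing Assimilation: [arugkum] → [aruggum]
C Degemination: [aruggum] → [arugum]
D Syncope: [arugum] → [argm]

[argm]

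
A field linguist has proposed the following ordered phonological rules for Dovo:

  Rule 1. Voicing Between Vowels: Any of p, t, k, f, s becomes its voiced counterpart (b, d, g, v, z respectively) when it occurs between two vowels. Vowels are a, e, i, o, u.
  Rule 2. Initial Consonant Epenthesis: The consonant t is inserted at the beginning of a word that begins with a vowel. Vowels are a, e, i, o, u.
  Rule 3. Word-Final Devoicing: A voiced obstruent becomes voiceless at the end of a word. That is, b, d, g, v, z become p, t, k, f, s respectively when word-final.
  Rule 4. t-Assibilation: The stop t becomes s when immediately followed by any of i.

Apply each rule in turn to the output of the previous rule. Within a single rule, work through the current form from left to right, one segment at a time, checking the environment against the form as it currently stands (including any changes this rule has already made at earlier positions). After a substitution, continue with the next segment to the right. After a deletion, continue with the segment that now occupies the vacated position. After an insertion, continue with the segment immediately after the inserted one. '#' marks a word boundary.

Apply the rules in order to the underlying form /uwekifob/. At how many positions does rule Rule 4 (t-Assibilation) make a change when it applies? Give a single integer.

0

Rule 1 Voicing Between Vowels: [uwekifob] → [uwegivob]
Rule 2 Initial Consonant Epenthesis: [uwegivob] → [tuwegivob]
Rule 3 Word-Final Devoicing: [tuwegivob] → [tuwegivop]
Rule 4 t-Assibilation: no change — [tuwegivop]
Rule Rule 4 changed 0 position(s).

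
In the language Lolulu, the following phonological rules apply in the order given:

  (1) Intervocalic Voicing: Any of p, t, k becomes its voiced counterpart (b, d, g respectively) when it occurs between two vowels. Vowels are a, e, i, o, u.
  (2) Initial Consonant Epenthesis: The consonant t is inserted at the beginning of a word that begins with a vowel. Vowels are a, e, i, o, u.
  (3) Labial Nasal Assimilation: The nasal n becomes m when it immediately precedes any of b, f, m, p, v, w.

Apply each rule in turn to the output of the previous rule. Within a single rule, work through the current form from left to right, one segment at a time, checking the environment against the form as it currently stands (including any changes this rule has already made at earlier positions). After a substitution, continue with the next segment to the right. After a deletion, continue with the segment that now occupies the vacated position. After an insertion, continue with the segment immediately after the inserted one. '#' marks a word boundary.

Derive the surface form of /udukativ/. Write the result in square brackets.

[tudugadiv]

(1) Intervocalic Voicing: [udukativ] → [udugadiv]
(2) Initial Consonant Epenthesis: [udugadiv] → [tudugadiv]
(3) Labial Nasal Assimilation: no change — [tudugadiv]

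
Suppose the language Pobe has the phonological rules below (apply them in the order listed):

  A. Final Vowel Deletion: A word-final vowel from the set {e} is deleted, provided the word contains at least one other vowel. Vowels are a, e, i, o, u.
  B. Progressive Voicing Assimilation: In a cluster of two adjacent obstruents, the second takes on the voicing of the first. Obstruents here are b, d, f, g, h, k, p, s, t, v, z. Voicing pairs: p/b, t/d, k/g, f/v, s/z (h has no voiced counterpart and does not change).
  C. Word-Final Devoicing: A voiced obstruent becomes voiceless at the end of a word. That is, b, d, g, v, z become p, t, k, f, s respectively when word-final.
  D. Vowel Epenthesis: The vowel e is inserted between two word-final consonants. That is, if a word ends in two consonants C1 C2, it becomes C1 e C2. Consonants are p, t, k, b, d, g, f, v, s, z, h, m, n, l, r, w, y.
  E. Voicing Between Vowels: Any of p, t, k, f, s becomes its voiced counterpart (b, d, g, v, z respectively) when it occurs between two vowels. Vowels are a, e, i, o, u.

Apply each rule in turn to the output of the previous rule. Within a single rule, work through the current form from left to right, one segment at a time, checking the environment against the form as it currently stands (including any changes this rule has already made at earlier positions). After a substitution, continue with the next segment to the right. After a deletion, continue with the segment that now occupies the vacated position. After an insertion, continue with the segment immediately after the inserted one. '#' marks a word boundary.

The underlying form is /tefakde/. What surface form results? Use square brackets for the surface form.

[tevaget]

A Final Vowel Deletion: [tefakde] → [tefakd]
B Progressive Voicing Assimilation: [tefakd] → [tefakt]
C Word-Final Devoicing: no change — [tefakt]
D Vowel Epenthesis: [tefakt] → [tefaket]
E Voicing Between Vowels: [tefaket] → [tevaget]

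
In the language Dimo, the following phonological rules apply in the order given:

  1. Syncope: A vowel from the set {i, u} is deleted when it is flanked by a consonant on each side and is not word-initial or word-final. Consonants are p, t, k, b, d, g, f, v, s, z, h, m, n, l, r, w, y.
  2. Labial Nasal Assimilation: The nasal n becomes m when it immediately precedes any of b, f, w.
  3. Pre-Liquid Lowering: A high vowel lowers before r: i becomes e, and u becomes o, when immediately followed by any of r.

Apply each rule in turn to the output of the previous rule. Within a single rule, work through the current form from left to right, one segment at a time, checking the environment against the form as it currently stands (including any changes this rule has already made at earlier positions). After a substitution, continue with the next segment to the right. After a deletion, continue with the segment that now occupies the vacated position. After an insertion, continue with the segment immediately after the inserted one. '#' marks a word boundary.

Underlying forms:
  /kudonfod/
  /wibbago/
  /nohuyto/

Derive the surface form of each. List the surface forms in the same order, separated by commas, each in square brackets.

[kdomfod], [wbbago], [nohyto]

/kudonfod/:
  1 Syncope: [kudonfod] → [kdonfod]
  2 Labial Nasal Assimilation: [kdonfod] → [kdomfod]
  3 Pre-Liquid Lowering: no change — [kdomfod]
/wibbago/:
  1 Syncope: [wibbago] → [wbbago]
  2 Labial Nasal Assimilation: no change — [wbbago]
  3 Pre-Liquid Lowering: no change — [wbbago]
/nohuyto/:
  1 Syncope: [nohuyto] → [nohyto]
  2 Labial Nasal Assimilation: no change — [nohyto]
  3 Pre-Liquid Lowering: no change — [nohyto]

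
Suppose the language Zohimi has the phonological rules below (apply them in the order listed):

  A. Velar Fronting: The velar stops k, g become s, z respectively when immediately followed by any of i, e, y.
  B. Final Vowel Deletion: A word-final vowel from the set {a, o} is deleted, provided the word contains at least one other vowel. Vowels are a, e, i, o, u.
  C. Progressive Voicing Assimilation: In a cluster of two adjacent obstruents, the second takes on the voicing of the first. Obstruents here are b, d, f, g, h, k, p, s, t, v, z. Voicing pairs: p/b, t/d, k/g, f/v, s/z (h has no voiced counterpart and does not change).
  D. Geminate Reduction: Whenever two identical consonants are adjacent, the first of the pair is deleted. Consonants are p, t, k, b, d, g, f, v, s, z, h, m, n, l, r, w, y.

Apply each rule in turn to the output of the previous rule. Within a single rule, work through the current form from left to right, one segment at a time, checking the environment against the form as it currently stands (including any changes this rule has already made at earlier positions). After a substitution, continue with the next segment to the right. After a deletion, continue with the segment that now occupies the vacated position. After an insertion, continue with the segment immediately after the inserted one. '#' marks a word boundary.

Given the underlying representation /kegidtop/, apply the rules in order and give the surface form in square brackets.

[sezidop]

A Velar Fronting: [kegidtop] → [sezidtop]
B Final Vowel Deletion: no change — [sezidtop]
C Progressive Voicing Assimilation: [sezidtop] → [seziddop]
D Geminate Reduction: [seziddop] → [sezidop]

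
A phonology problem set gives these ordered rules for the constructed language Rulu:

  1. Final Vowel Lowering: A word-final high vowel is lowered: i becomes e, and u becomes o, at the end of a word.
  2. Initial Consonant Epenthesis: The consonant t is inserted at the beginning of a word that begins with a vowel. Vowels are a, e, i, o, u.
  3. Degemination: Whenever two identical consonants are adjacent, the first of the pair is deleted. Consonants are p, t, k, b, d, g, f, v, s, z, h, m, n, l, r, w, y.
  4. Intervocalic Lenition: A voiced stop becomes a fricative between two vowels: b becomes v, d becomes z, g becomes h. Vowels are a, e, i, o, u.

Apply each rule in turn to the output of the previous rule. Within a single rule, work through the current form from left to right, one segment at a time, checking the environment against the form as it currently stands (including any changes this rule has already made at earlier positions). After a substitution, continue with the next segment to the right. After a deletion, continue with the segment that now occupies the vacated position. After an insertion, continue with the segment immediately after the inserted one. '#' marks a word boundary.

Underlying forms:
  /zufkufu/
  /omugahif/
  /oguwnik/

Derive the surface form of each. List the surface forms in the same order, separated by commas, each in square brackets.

[zufkufo], [tomuhahif], [tohuwnik]

/zufkufu/:
  1 Final Vowel Lowering: [zufkufu] → [zufkufo]
  2 Initial Consonant Epenthesis: no change — [zufkufo]
  3 Degemination: no change — [zufkufo]
  4 Intervocalic Lenition: no change — [zufkufo]
/omugahif/:
  1 Final Vowel Lowering: no change — [omugahif]
  2 Initial Consonant Epenthesis: [omugahif] → [tomugahif]
  3 Degemination: no change — [tomugahif]
  4 Intervocalic Lenition: [tomugahif] → [tomuhahif]
/oguwnik/:
  1 Final Vowel Lowering: no change — [oguwnik]
  2 Initial Consonant Epenthesis: [oguwnik] → [toguwnik]
  3 Degemination: no change — [toguwnik]
  4 Intervocalic Lenition: [toguwnik] → [tohuwnik]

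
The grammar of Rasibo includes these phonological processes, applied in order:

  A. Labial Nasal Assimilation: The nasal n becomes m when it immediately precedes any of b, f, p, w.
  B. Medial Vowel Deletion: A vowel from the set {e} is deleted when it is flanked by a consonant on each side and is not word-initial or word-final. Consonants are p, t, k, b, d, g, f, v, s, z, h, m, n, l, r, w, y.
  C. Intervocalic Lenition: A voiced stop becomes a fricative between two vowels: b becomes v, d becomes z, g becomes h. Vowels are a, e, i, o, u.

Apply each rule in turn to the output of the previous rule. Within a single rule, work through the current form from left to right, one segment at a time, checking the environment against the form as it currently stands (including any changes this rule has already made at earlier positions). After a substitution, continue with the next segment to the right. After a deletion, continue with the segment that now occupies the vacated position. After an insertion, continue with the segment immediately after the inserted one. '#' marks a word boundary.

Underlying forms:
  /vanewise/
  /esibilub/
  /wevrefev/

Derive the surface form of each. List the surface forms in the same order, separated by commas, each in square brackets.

/vanewise/:
  A Labial Nasal Assimilation: no change — [vanewise]
  B Medial Vowel Deletion: [vanewise] → [vanwise]
  C Intervocalic Lenition: no change — [vanwise]
/esibilub/:
  A Labial Nasal Assimilation: no change — [esibilub]
  B Medial Vowel Deletion: no change — [esibilub]
  C Intervocalic Lenition: [esibilub] → [esivilub]
/wevrefev/:
  A Labial Nasal Assimilation: no change — [wevrefev]
  B Medial Vowel Deletion: [wevrefev] → [wvrfv]
  C Intervocalic Lenition: no change — [wvrfv]

[vanwise], [esivilub], [wvrfv]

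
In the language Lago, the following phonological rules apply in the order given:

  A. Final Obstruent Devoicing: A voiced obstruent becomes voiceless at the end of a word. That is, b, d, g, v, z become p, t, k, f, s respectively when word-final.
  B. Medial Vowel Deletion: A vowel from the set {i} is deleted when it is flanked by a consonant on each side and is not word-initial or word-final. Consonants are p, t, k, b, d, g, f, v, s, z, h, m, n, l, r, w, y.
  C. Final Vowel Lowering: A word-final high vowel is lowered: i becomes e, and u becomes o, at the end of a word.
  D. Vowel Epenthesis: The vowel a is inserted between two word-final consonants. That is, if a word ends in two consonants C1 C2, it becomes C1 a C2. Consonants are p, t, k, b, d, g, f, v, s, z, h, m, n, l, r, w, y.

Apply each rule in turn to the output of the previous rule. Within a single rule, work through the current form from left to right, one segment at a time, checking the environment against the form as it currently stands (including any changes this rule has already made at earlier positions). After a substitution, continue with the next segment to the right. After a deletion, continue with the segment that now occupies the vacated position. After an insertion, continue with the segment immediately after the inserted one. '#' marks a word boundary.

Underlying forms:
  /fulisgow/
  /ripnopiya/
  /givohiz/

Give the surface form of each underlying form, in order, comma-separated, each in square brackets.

/fulisgow/:
  A Final Obstruent Devoicing: no change — [fulisgow]
  B Medial Vowel Deletion: [fulisgow] → [fulsgow]
  C Final Vowel Lowering: no change — [fulsgow]
  D Vowel Epenthesis: no change — [fulsgow]
/ripnopiya/:
  A Final Obstruent Devoicing: no change — [ripnopiya]
  B Medial Vowel Deletion: [ripnopiya] → [rpnopya]
  C Final Vowel Lowering: no change — [rpnopya]
  D Vowel Epenthesis: no change — [rpnopya]
/givohiz/:
  A Final Obstruent Devoicing: [givohiz] → [givohis]
  B Medial Vowel Deletion: [givohis] → [gvohs]
  C Final Vowel Lowering: no change — [gvohs]
  D Vowel Epenthesis: [gvohs] → [gvohas]

[fulsgow], [rpnopya], [gvohas]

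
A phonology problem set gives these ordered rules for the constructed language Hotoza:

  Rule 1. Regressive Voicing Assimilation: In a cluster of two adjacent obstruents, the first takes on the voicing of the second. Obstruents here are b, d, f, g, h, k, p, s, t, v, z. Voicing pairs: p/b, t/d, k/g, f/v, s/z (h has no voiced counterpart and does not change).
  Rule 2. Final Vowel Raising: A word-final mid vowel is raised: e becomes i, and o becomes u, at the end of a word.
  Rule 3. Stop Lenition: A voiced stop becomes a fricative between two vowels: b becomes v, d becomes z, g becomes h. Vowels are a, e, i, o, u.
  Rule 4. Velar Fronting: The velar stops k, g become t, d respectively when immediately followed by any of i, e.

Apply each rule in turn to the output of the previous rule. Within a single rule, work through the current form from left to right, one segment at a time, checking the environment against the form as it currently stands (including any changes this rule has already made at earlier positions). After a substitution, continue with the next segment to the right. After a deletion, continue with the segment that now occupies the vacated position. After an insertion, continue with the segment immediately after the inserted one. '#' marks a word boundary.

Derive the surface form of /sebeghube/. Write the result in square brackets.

[sevekhuvi]

Rule 1 Regressive Voicing Assimilation: [sebeghube] → [sebekhube]
Rule 2 Final Vowel Raising: [sebekhube] → [sebekhubi]
Rule 3 Stop Lenition: [sebekhubi] → [sevekhuvi]
Rule 4 Velar Fronting: no change — [sevekhuvi]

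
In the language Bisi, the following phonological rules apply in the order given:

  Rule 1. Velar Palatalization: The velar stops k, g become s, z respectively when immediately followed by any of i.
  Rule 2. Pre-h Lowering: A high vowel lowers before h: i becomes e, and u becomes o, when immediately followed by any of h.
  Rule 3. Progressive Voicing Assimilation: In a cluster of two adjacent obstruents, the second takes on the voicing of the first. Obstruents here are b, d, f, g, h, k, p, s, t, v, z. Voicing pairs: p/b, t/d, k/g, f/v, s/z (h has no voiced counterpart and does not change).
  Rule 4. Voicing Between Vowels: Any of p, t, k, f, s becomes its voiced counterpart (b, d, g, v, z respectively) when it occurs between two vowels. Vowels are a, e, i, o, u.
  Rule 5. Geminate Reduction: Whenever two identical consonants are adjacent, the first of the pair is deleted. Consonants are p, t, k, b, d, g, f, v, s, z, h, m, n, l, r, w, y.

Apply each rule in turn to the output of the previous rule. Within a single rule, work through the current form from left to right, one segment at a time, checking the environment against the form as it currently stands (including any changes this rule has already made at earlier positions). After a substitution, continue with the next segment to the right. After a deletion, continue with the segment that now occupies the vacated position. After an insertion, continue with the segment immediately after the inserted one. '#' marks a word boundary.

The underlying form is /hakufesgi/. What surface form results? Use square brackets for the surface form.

Rule 1 Velar Palatalization: [hakufesgi] → [hakufeszi]
Rule 2 Pre-h Lowering: no change — [hakufeszi]
Rule 3 Progressive Voicing Assimilation: [hakufeszi] → [hakufessi]
Rule 4 Voicing Between Vowels: [hakufessi] → [haguvessi]
Rule 5 Geminate Reduction: [haguvessi] → [haguvesi]

[haguvesi]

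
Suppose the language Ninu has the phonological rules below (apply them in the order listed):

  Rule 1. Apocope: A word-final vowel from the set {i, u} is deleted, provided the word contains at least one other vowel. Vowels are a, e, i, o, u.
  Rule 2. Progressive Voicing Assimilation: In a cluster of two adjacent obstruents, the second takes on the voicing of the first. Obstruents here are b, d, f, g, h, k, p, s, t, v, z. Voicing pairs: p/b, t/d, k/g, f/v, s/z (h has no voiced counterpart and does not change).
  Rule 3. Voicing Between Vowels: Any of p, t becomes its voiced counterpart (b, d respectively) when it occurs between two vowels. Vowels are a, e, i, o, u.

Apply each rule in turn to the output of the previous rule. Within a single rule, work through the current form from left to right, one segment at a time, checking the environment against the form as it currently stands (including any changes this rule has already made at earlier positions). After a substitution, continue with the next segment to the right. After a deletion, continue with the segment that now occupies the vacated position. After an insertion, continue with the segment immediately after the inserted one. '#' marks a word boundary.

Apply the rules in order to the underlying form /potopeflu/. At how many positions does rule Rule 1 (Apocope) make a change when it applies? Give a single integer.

1

Rule 1 Apocope: [potopeflu] → [potopefl]
Rule 2 Progressive Voicing Assimilation: no change — [potopefl]
Rule 3 Voicing Between Vowels: [potopefl] → [podobefl]
Rule Rule 1 changed 1 position(s).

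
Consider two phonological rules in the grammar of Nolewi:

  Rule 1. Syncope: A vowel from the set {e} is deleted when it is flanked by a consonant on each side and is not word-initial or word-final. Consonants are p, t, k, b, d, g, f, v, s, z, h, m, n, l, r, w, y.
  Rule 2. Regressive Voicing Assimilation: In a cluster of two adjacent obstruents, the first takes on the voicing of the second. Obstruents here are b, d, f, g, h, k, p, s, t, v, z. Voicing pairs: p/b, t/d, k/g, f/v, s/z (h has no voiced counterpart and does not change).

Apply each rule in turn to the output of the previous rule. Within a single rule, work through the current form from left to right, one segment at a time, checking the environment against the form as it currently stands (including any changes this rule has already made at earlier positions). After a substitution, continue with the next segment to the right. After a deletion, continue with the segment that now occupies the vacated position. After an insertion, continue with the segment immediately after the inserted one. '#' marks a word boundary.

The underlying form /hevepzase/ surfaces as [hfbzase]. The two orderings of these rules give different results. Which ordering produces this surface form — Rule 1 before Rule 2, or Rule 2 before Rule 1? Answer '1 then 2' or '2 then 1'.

1 then 2

Order 1 then 2:
  1 Syncope: [hevepzase] → [hvpzase]
  2 Regressive Voicing Assimilation: [hvpzase] → [hfbzase]
  result: [hfbzase]
Order 2 then 1:
  2 Regressive Voicing Assimilation: [hevepzase] → [hevebzase]
  1 Syncope: [hevebzase] → [hvbzase]
  result: [hvbzase]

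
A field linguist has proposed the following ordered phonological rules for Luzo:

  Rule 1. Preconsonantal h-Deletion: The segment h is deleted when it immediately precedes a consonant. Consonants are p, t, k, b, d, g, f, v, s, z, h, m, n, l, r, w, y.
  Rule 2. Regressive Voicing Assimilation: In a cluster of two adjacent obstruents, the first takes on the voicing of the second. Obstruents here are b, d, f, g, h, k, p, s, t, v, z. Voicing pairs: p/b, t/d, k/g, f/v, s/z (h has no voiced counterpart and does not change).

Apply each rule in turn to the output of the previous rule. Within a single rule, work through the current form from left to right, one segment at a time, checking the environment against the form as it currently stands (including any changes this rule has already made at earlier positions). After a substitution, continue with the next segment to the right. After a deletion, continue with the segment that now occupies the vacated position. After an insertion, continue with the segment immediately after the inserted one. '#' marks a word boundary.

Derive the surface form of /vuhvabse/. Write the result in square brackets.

[vuvapse]

Rule 1 Preconsonantal h-Deletion: [vuhvabse] → [vuvabse]
Rule 2 Regressive Voicing Assimilation: [vuvabse] → [vuvapse]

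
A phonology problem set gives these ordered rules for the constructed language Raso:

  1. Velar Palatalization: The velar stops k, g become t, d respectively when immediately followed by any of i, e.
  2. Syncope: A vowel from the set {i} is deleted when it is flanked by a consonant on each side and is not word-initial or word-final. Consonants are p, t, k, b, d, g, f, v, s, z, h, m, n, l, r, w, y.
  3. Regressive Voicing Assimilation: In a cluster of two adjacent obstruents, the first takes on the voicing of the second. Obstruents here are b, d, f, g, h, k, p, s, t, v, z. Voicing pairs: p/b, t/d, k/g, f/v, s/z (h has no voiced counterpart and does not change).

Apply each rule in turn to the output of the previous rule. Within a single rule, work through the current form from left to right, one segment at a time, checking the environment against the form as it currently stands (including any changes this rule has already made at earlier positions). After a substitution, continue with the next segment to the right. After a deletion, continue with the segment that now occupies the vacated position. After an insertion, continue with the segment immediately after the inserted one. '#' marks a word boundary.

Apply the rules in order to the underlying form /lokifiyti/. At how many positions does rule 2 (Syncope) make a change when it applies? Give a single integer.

1 Velar Palatalization: [lokifiyti] → [lotifiyti]
2 Syncope: [lotifiyti] → [lotfyti]
3 Regressive Voicing Assimilation: no change — [lotfyti]
Rule 2 changed 2 position(s).

2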